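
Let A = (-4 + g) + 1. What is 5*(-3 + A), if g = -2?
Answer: -40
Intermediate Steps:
A = -5 (A = (-4 - 2) + 1 = -6 + 1 = -5)
5*(-3 + A) = 5*(-3 - 5) = 5*(-8) = -40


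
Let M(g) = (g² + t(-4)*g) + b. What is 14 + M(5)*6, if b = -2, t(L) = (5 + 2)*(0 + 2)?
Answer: 572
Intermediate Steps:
t(L) = 14 (t(L) = 7*2 = 14)
M(g) = -2 + g² + 14*g (M(g) = (g² + 14*g) - 2 = -2 + g² + 14*g)
14 + M(5)*6 = 14 + (-2 + 5² + 14*5)*6 = 14 + (-2 + 25 + 70)*6 = 14 + 93*6 = 14 + 558 = 572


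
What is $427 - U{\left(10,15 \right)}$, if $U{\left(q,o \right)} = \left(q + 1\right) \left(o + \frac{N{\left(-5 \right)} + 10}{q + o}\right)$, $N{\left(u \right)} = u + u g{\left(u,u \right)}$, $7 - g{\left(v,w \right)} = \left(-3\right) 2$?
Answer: $\frac{1442}{5} \approx 288.4$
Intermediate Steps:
$g{\left(v,w \right)} = 13$ ($g{\left(v,w \right)} = 7 - \left(-3\right) 2 = 7 - -6 = 7 + 6 = 13$)
$N{\left(u \right)} = 14 u$ ($N{\left(u \right)} = u + u 13 = u + 13 u = 14 u$)
$U{\left(q,o \right)} = \left(1 + q\right) \left(o - \frac{60}{o + q}\right)$ ($U{\left(q,o \right)} = \left(q + 1\right) \left(o + \frac{14 \left(-5\right) + 10}{q + o}\right) = \left(1 + q\right) \left(o + \frac{-70 + 10}{o + q}\right) = \left(1 + q\right) \left(o - \frac{60}{o + q}\right)$)
$427 - U{\left(10,15 \right)} = 427 - \frac{-60 + 15^{2} - 600 + 15 \cdot 10 + 15 \cdot 10^{2} + 10 \cdot 15^{2}}{15 + 10} = 427 - \frac{-60 + 225 - 600 + 150 + 15 \cdot 100 + 10 \cdot 225}{25} = 427 - \frac{-60 + 225 - 600 + 150 + 1500 + 2250}{25} = 427 - \frac{1}{25} \cdot 3465 = 427 - \frac{693}{5} = \frac{1442}{5}$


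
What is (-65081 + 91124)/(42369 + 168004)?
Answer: 26043/210373 ≈ 0.12379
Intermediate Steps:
(-65081 + 91124)/(42369 + 168004) = 26043/210373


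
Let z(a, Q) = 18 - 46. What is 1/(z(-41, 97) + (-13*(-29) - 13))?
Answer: 1/336 ≈ 0.0029762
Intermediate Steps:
z(a, Q) = -28
1/(z(-41, 97) + (-13*(-29) - 13)) = 1/(-28 + (-13*(-29) - 13)) = 1/(-28 + (377 - 13)) = 1/(-28 + 364) = 1/336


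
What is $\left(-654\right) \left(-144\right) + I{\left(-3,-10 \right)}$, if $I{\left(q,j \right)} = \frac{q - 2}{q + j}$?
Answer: $\frac{1224293}{13} \approx 94176.0$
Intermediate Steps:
$I{\left(q,j \right)} = \frac{-2 + q}{j + q}$ ($I{\left(q,j \right)} = \frac{q - 2}{j + q} = \frac{-2 + q}{j + q}$)
$\left(-654\right) \left(-144\right) + I{\left(-3,-10 \right)} = \left(-654\right) \left(-144\right) + \frac{-2 - 3}{-10 - 3} = 94176 + \frac{1}{-13} \left(-5\right) = 94176 - - \frac{5}{13} = 94176 + \frac{5}{13} = \frac{1224293}{13}$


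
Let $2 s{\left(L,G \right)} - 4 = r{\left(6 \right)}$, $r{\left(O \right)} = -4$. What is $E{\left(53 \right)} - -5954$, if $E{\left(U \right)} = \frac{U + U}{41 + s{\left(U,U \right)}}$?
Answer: $\frac{244220}{41} \approx 5956.6$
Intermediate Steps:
$s{\left(L,G \right)} = 0$ ($s{\left(L,G \right)} = 2 + \frac{1}{2} \left(-4\right) = 2 - 2 = 0$)
$E{\left(U \right)} = \frac{2 U}{41}$ ($E{\left(U \right)} = \frac{U + U}{41 + 0} = \frac{2 U}{41}$)
$E{\left(53 \right)} - -5954 = \frac{2}{41} \cdot 53 - -5954 = \frac{106}{41} + 5954 = \frac{244220}{41}$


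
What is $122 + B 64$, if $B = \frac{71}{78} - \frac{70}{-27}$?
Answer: $\frac{121510}{351} \approx 346.18$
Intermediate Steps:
$B = \frac{2459}{702}$ ($B = 71 \cdot \frac{1}{78} - - \frac{70}{27} = \frac{71}{78} + \frac{70}{27} = \frac{2459}{702} \approx 3.5028$)
$122 + B 64 = 122 + \frac{2459}{702} \cdot 64 = 122 + \frac{78688}{351} = \frac{121510}{351}$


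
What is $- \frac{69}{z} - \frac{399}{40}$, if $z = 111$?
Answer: $- \frac{15683}{1480} \approx -10.597$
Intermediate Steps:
$- \frac{69}{z} - \frac{399}{40} = - \frac{69}{111} - \frac{399}{40} = \left(-69\right) \frac{1}{111} - \frac{399}{40} = - \frac{23}{37} - \frac{399}{40} = - \frac{15683}{1480}$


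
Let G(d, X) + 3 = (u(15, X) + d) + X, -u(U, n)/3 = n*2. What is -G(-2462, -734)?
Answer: -1205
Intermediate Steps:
u(U, n) = -6*n (u(U, n) = -3*n*2 = -6*n)
G(d, X) = -3 + d - 5*X (G(d, X) = -3 + ((-6*X + d) + X) = -3 + ((d - 6*X) + X) = -3 + (d - 5*X) = -3 + d - 5*X)
-G(-2462, -734) = -(-3 - 2462 - 5*(-734)) = -(-3 - 2462 + 3670) = -1*1205 = -1205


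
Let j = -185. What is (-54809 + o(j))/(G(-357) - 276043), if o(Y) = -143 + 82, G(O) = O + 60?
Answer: 5487/27634 ≈ 0.19856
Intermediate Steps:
G(O) = 60 + O
o(Y) = -61
(-54809 + o(j))/(G(-357) - 276043) = (-54809 - 61)/((60 - 357) - 276043) = -54870/(-297 - 276043) = -54870/(-276340) = -54870*(-1/276340) = 5487/27634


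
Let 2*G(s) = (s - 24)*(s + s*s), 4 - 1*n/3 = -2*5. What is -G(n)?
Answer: -16254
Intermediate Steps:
n = 42 (n = 12 - (-6)*5 = 12 - 3*(-10) = 12 + 30 = 42)
G(s) = (-24 + s)*(s + s²)/2 (G(s) = ((s - 24)*(s + s*s))/2 = ((-24 + s)*(s + s²))/2 = (-24 + s)*(s + s²)/2)
-G(n) = -(½)*42*(-24 + 42² - 23*42) = -(½)*42*(-24 + 1764 - 966) = -(½)*42*774 = -16254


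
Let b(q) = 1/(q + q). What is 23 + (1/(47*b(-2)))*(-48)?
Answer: 1273/47 ≈ 27.085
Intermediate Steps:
b(q) = 1/(2*q)
23 + (1/(47*b(-2)))*(-48) = 23 + (1/(47*(((1/2)/(-2)))))*(-48) = 23 + (1/(47*(((1/2)*(-1/2)))))*(-48) = 23 + (1/(47*(-1/4)))*(-48) = 23 + ((1/47)*(-4))*(-48) = 23 - 4/47*(-48) = 23 + 192/47 = 1273/47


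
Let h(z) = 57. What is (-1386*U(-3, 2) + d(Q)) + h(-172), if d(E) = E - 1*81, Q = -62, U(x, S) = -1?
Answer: 1300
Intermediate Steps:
d(E) = -81 + E (d(E) = E - 81 = -81 + E)
(-1386*U(-3, 2) + d(Q)) + h(-172) = (-1386*(-1) + (-81 - 62)) + 57 = (1386 - 143) + 57 = 1243 + 57 = 1300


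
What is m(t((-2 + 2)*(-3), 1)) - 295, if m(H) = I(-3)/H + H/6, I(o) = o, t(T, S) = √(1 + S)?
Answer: -295 - 4*√2/3 ≈ -296.89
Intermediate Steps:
m(H) = -3/H + H/6
m(t((-2 + 2)*(-3), 1)) - 295 = (-3/√(1 + 1) + √(1 + 1)/6) - 295 = (-3*√2/2 + √2/6) - 295 = -4*√2/3 - 295 = -295 - 4*√2/3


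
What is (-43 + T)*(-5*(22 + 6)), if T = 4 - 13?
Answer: 7280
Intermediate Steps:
T = -9
(-43 + T)*(-5*(22 + 6)) = (-43 - 9)*(-5*(22 + 6)) = -(-260)*28 = -52*(-140) = 7280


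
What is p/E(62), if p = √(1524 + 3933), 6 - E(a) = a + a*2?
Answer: -√5457/180 ≈ -0.41040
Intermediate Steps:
E(a) = 6 - 3*a (E(a) = 6 - (a + a*2) = 6 - (a + 2*a) = 6 - 3*a)
p = √5457 ≈ 73.871
p/E(62) = √5457/(6 - 3*62) = √5457/(6 - 186) = √5457/(-180) = √5457*(-1/180) = -√5457/180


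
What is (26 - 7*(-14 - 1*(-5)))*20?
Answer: 1780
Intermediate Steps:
(26 - 7*(-14 - 1*(-5)))*20 = (26 - 7*(-14 + 5))*20 = (26 - 7*(-9))*20 = (26 + 63)*20 = 89*20 = 1780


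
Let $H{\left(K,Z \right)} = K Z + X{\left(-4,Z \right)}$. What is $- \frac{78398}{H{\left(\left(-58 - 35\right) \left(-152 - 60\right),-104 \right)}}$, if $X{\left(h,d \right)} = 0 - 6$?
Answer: $\frac{39199}{1025235} \approx 0.038234$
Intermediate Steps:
$X{\left(h,d \right)} = -6$
$H{\left(K,Z \right)} = -6 + K Z$ ($H{\left(K,Z \right)} = K Z - 6 = -6 + K Z$)
$- \frac{78398}{H{\left(\left(-58 - 35\right) \left(-152 - 60\right),-104 \right)}} = - \frac{78398}{-6 + \left(-58 - 35\right) \left(-152 - 60\right) \left(-104\right)} = - \frac{78398}{-6 + \left(-93\right) \left(-212\right) \left(-104\right)} = - \frac{78398}{-6 + 19716 \left(-104\right)} = - \frac{78398}{-6 - 2050464} = - \frac{78398}{-2050470} = \left(-78398\right) \left(- \frac{1}{2050470}\right) = \frac{39199}{1025235}$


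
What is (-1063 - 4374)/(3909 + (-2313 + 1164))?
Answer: -5437/2760 ≈ -1.9699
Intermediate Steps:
(-1063 - 4374)/(3909 + (-2313 + 1164)) = -5437/(3909 - 1149) = -5437/2760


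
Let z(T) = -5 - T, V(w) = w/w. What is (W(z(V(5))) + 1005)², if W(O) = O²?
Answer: 1083681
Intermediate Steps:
V(w) = 1
(W(z(V(5))) + 1005)² = ((-5 - 1*1)² + 1005)² = ((-5 - 1)² + 1005)² = ((-6)² + 1005)² = (36 + 1005)² = 1041² = 1083681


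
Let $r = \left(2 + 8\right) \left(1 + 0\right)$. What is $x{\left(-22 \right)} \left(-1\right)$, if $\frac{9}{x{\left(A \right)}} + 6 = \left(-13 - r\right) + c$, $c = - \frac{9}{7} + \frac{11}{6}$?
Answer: $\frac{378}{1195} \approx 0.31632$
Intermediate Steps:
$c = \frac{23}{42}$ ($c = \left(-9\right) \frac{1}{7} + 11 \cdot \frac{1}{6} = - \frac{9}{7} + \frac{11}{6} = \frac{23}{42} \approx 0.54762$)
$r = 10$ ($r = 10 \cdot 1 = 10$)
$x{\left(A \right)} = - \frac{378}{1195}$ ($x{\left(A \right)} = \frac{9}{-6 + \left(\left(-13 - 10\right) + \frac{23}{42}\right)} = \frac{9}{-6 + \left(-23 + \frac{23}{42}\right)} = \frac{9}{-6 - \frac{943}{42}} = \frac{9}{- \frac{1195}{42}} = 9 \left(- \frac{42}{1195}\right) = - \frac{378}{1195}$)
$x{\left(-22 \right)} \left(-1\right) = \left(- \frac{378}{1195}\right) \left(-1\right) = \frac{378}{1195}$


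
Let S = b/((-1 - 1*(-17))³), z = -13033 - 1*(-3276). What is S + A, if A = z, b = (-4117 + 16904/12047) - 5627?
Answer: -60196471581/6168064 ≈ -9759.4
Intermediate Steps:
b = -117369064/12047 (b = (-4117 + 16904*(1/12047)) - 5627 = (-4117 + 16904/12047) - 5627 = -49580595/12047 - 5627 = -117369064/12047 ≈ -9742.6)
z = -9757 (z = -13033 + 3276 = -9757)
A = -9757
S = -14671133/6168064 (S = -117369064/(12047*(-1 - 1*(-17))³) = -117369064/(12047*(-1 + 17)³) = -117369064/(12047*(16³)) = -117369064/12047/4096 = -117369064/12047*1/4096 = -14671133/6168064 ≈ -2.3786)
S + A = -14671133/6168064 - 9757 = -60196471581/6168064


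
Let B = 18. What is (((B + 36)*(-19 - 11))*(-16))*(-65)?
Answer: -1684800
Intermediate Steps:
(((B + 36)*(-19 - 11))*(-16))*(-65) = (((18 + 36)*(-19 - 11))*(-16))*(-65) = ((54*(-30))*(-16))*(-65) = -1620*(-16)*(-65) = 25920*(-65) = -1684800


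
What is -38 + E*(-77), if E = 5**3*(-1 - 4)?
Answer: 48087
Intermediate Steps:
E = -625 (E = 125*(-5) = -625)
-38 + E*(-77) = -38 - 625*(-77) = -38 + 48125 = 48087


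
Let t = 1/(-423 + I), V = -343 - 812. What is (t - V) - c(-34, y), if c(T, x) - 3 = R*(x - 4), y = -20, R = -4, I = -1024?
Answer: 1528031/1447 ≈ 1056.0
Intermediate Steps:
c(T, x) = 19 - 4*x (c(T, x) = 3 - 4*(x - 4) = 3 - 4*(-4 + x) = 3 + (16 - 4*x) = 19 - 4*x)
V = -1155
t = -1/1447 (t = 1/(-423 - 1024) = 1/(-1447) = -1/1447 ≈ -0.00069109)
(t - V) - c(-34, y) = (-1/1447 - 1*(-1155)) - (19 - 4*(-20)) = (-1/1447 + 1155) - (19 + 80) = 1671284/1447 - 1*99 = 1671284/1447 - 99 = 1528031/1447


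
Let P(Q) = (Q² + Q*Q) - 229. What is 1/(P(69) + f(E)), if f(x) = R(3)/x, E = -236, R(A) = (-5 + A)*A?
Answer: 118/1096577 ≈ 0.00010761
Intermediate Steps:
P(Q) = -229 + 2*Q² (P(Q) = (Q² + Q²) - 229 = 2*Q² - 229 = -229 + 2*Q²)
R(A) = A*(-5 + A)
f(x) = -6/x (f(x) = (3*(-5 + 3))/x = (3*(-2))/x = -6/x)
1/(P(69) + f(E)) = 1/((-229 + 2*69²) - 6/(-236)) = 1/((-229 + 2*4761) - 6*(-1/236)) = 1/((-229 + 9522) + 3/118) = 1/(9293 + 3/118) = 1/(1096577/118) = 118/1096577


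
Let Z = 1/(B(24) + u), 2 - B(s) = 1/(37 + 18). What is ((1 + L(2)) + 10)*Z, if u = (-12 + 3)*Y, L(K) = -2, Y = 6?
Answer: -495/2861 ≈ -0.17302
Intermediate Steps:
B(s) = 109/55 (B(s) = 2 - 1/(37 + 18) = 2 - 1/55 = 109/55)
u = -54 (u = (-12 + 3)*6 = -9*6 = -54)
Z = -55/2861 (Z = 1/(109/55 - 54) = 1/(-2861/55) = -55/2861 ≈ -0.019224)
((1 + L(2)) + 10)*Z = ((1 - 2) + 10)*(-55/2861) = (-1 + 10)*(-55/2861) = 9*(-55/2861) = -495/2861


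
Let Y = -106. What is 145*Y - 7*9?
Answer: -15433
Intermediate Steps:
145*Y - 7*9 = 145*(-106) - 7*9 = -15370 - 63 = -15433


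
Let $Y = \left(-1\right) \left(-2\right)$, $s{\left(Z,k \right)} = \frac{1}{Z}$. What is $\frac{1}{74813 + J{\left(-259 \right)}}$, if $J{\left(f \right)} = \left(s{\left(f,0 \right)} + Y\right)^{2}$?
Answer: $\frac{67081}{5018798142} \approx 1.3366 \cdot 10^{-5}$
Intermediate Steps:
$Y = 2$
$J{\left(f \right)} = \left(2 + \frac{1}{f}\right)^{2}$ ($J{\left(f \right)} = \left(\frac{1}{f} + 2\right)^{2} = \left(2 + \frac{1}{f}\right)^{2}$)
$\frac{1}{74813 + J{\left(-259 \right)}} = \frac{1}{74813 + \frac{\left(1 + 2 \left(-259\right)\right)^{2}}{67081}} = \frac{1}{74813 + \frac{\left(1 - 518\right)^{2}}{67081}} = \frac{1}{74813 + \frac{\left(-517\right)^{2}}{67081}} = \frac{1}{74813 + \frac{1}{67081} \cdot 267289} = \frac{1}{74813 + \frac{267289}{67081}} = \frac{1}{\frac{5018798142}{67081}} = \frac{67081}{5018798142}$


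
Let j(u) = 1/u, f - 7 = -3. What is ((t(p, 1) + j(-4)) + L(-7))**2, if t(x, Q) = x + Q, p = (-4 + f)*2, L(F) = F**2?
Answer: 39601/16 ≈ 2475.1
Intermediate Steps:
f = 4 (f = 7 - 3 = 4)
p = 0 (p = (-4 + 4)*2 = 0*2 = 0)
t(x, Q) = Q + x
((t(p, 1) + j(-4)) + L(-7))**2 = (((1 + 0) + 1/(-4)) + (-7)**2)**2 = ((1 - 1/4) + 49)**2 = (3/4 + 49)**2 = (199/4)**2 = 39601/16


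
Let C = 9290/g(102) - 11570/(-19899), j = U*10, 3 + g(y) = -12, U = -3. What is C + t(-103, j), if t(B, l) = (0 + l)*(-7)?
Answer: -8133754/19899 ≈ -408.75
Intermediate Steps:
g(y) = -15 (g(y) = -3 - 12 = -15)
j = -30 (j = -3*10 = -30)
t(B, l) = -7*l (t(B, l) = l*(-7) = -7*l)
C = -12312544/19899 (C = 9290/(-15) - 11570/(-19899) = 9290*(-1/15) - 11570*(-1/19899) = -1858/3 + 11570/19899 = -12312544/19899 ≈ -618.75)
C + t(-103, j) = -12312544/19899 - 7*(-30) = -12312544/19899 + 210 = -8133754/19899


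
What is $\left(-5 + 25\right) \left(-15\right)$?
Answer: $-300$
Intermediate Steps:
$\left(-5 + 25\right) \left(-15\right) = 20 \left(-15\right) = -300$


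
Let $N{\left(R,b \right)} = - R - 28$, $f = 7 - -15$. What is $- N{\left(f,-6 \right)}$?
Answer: $50$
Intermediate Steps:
$f = 22$ ($f = 7 + 15 = 22$)
$N{\left(R,b \right)} = -28 - R$
$- N{\left(f,-6 \right)} = - (-28 - 22) = \left(-1\right) \left(-50\right) = 50$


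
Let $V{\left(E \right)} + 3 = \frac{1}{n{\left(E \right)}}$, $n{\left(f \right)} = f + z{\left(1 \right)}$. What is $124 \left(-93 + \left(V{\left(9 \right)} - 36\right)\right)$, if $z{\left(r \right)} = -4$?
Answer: $- \frac{81716}{5} \approx -16343.0$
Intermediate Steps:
$n{\left(f \right)} = -4 + f$ ($n{\left(f \right)} = f - 4 = -4 + f$)
$V{\left(E \right)} = -3 + \frac{1}{-4 + E}$
$124 \left(-93 + \left(V{\left(9 \right)} - 36\right)\right) = 124 \left(-93 - \left(36 - \frac{13 - 27}{-4 + 9}\right)\right) = 124 \left(-93 - \left(36 - \frac{13 - 27}{5}\right)\right) = 124 \left(-93 + \left(\frac{1}{5} \left(-14\right) - 36\right)\right) = 124 \left(-93 - \frac{194}{5}\right) = 124 \left(- \frac{659}{5}\right) = - \frac{81716}{5}$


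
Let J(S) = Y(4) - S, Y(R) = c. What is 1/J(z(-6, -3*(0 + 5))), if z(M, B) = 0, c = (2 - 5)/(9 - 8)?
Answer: -⅓ ≈ -0.33333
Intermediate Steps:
c = -3 (c = -3/1 = -3*1 = -3)
Y(R) = -3
J(S) = -3 - S
1/J(z(-6, -3*(0 + 5))) = 1/(-3 - 1*0) = 1/(-3 + 0) = 1/(-3) = -⅓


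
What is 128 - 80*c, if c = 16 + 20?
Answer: -2752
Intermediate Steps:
c = 36
128 - 80*c = 128 - 80*36 = 128 - 2880 = -2752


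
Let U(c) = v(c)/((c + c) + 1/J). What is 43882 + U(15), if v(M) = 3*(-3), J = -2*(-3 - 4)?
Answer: 18474196/421 ≈ 43882.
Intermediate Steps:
J = 14 (J = -2*(-7) = 14)
v(M) = -9
U(c) = -9/(1/14 + 2*c) (U(c) = -9/((c + c) + 1/14) = -9/(2*c + 1/14) = -9/(1/14 + 2*c))
43882 + U(15) = 43882 - 126/(1 + 28*15) = 43882 - 126/(1 + 420) = 43882 - 126/421 = 18474196/421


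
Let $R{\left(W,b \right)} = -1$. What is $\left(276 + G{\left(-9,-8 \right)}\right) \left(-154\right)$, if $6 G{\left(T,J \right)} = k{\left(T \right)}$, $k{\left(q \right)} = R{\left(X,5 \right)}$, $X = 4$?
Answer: $- \frac{127435}{3} \approx -42478.0$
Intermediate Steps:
$k{\left(q \right)} = -1$
$G{\left(T,J \right)} = - \frac{1}{6}$ ($G{\left(T,J \right)} = \frac{1}{6} \left(-1\right) = - \frac{1}{6}$)
$\left(276 + G{\left(-9,-8 \right)}\right) \left(-154\right) = \left(276 - \frac{1}{6}\right) \left(-154\right) = \frac{1655}{6} \left(-154\right) = - \frac{127435}{3}$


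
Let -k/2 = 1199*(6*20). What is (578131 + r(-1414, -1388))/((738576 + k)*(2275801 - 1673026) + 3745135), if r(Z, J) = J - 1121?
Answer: 575622/271744359535 ≈ 2.1182e-6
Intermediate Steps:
k = -287760 (k = -2398*6*20 = -2398*120 = -2*143880 = -287760)
r(Z, J) = -1121 + J
(578131 + r(-1414, -1388))/((738576 + k)*(2275801 - 1673026) + 3745135) = (578131 + (-1121 - 1388))/((738576 - 287760)*(2275801 - 1673026) + 3745135) = (578131 - 2509)/(450816*602775 + 3745135) = 575622/(271740614400 + 3745135) = 575622/271744359535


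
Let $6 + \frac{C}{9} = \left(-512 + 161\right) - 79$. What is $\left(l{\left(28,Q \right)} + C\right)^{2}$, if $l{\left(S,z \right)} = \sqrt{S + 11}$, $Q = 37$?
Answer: $\left(3924 - \sqrt{39}\right)^{2} \approx 1.5349 \cdot 10^{7}$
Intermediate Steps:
$l{\left(S,z \right)} = \sqrt{11 + S}$
$C = -3924$ ($C = -54 + 9 \left(\left(-512 + 161\right) - 79\right) = -54 + 9 \left(-351 - 79\right) = -54 + 9 \left(-430\right) = -54 - 3870 = -3924$)
$\left(l{\left(28,Q \right)} + C\right)^{2} = \left(\sqrt{11 + 28} - 3924\right)^{2} = \left(\sqrt{39} - 3924\right)^{2} = \left(-3924 + \sqrt{39}\right)^{2}$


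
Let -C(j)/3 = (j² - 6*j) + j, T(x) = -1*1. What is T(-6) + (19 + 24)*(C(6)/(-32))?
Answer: 371/16 ≈ 23.188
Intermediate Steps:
T(x) = -1
C(j) = -3*j² + 15*j (C(j) = -3*((j² - 6*j) + j) = -3*(j² - 5*j) = -3*j² + 15*j)
T(-6) + (19 + 24)*(C(6)/(-32)) = -1 + (19 + 24)*((3*6*(5 - 1*6))/(-32)) = -1 + 43*((3*6*(5 - 6))*(-1/32)) = -1 + 43*((3*6*(-1))*(-1/32)) = -1 + 43*(-18*(-1/32)) = -1 + 43*(9/16) = -1 + 387/16 = 371/16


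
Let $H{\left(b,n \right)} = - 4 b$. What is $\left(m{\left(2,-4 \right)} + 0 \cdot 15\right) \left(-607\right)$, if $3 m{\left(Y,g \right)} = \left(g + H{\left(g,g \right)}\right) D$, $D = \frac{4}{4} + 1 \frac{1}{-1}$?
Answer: $0$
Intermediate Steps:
$D = 0$ ($D = 4 \cdot \frac{1}{4} + 1 \left(-1\right) = 1 - 1 = 0$)
$m{\left(Y,g \right)} = 0$ ($m{\left(Y,g \right)} = \frac{\left(g - 4 g\right) 0}{3} = \frac{- 3 g 0}{3} = \frac{1}{3} \cdot 0 = 0$)
$\left(m{\left(2,-4 \right)} + 0 \cdot 15\right) \left(-607\right) = \left(0 + 0 \cdot 15\right) \left(-607\right) = \left(0 + 0\right) \left(-607\right) = 0 \left(-607\right) = 0$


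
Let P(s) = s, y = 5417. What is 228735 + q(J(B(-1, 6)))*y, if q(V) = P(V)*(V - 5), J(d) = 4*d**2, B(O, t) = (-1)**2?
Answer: 207067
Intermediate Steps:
B(O, t) = 1
q(V) = V*(-5 + V) (q(V) = V*(V - 5) = V*(-5 + V))
228735 + q(J(B(-1, 6)))*y = 228735 + ((4*1**2)*(-5 + 4*1**2))*5417 = 228735 + ((4*1)*(-5 + 4*1))*5417 = 228735 + (4*(-5 + 4))*5417 = 228735 + (4*(-1))*5417 = 228735 - 4*5417 = 228735 - 21668 = 207067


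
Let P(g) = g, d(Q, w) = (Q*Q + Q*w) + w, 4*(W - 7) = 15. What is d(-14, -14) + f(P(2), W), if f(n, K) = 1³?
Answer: 379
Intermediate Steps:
W = 43/4 (W = 7 + (¼)*15 = 7 + 15/4 = 43/4 ≈ 10.750)
d(Q, w) = w + Q² + Q*w (d(Q, w) = (Q² + Q*w) + w = w + Q² + Q*w)
f(n, K) = 1
d(-14, -14) + f(P(2), W) = (-14 + (-14)² - 14*(-14)) + 1 = (-14 + 196 + 196) + 1 = 378 + 1 = 379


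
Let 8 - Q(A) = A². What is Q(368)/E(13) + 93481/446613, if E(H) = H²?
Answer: -60462747719/75477597 ≈ -801.07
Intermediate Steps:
Q(A) = 8 - A²
Q(368)/E(13) + 93481/446613 = (8 - 1*368²)/(13²) + 93481/446613 = (8 - 1*135424)/169 + 93481*(1/446613) = (8 - 135424)*(1/169) + 93481/446613 = -135416*1/169 + 93481/446613 = -135416/169 + 93481/446613 = -60462747719/75477597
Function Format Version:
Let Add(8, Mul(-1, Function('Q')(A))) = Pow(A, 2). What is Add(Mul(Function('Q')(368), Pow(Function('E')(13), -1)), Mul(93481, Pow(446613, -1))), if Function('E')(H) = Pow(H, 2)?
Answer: Rational(-60462747719, 75477597) ≈ -801.07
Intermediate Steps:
Function('Q')(A) = Add(8, Mul(-1, Pow(A, 2)))
Add(Mul(Function('Q')(368), Pow(Function('E')(13), -1)), Mul(93481, Pow(446613, -1))) = Add(Mul(Add(8, Mul(-1, Pow(368, 2))), Pow(Pow(13, 2), -1)), Mul(93481, Pow(446613, -1))) = Add(Mul(Add(8, Mul(-1, 135424)), Pow(169, -1)), Mul(93481, Rational(1, 446613))) = Add(Mul(Add(8, -135424), Rational(1, 169)), Rational(93481, 446613)) = Add(Mul(-135416, Rational(1, 169)), Rational(93481, 446613)) = Add(Rational(-135416, 169), Rational(93481, 446613)) = Rational(-60462747719, 75477597)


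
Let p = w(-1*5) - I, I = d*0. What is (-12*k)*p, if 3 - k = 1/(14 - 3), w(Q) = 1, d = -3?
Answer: -384/11 ≈ -34.909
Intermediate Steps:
I = 0 (I = -3*0 = 0)
k = 32/11 (k = 3 - 1/(14 - 3) = 3 - 1/11 = 32/11 ≈ 2.9091)
p = 1 (p = 1 - 1*0 = 1 + 0 = 1)
(-12*k)*p = -12*32/11*1 = -384/11*1 = -384/11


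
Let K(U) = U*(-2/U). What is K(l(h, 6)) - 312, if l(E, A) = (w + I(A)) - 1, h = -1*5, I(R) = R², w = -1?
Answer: -314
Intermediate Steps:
h = -5
l(E, A) = -2 + A² (l(E, A) = (-1 + A²) - 1 = -2 + A²)
K(U) = -2
K(l(h, 6)) - 312 = -2 - 312 = -314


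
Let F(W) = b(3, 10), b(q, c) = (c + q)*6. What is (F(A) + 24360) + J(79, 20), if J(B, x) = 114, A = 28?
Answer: 24552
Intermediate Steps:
b(q, c) = 6*c + 6*q
F(W) = 78 (F(W) = 6*10 + 6*3 = 60 + 18 = 78)
(F(A) + 24360) + J(79, 20) = (78 + 24360) + 114 = 24438 + 114 = 24552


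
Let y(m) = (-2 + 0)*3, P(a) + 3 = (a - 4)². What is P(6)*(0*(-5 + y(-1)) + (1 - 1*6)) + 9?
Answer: 4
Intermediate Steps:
P(a) = -3 + (-4 + a)² (P(a) = -3 + (a - 4)² = -3 + (-4 + a)²)
y(m) = -6 (y(m) = -2*3 = -6)
P(6)*(0*(-5 + y(-1)) + (1 - 1*6)) + 9 = (-3 + (-4 + 6)²)*(0*(-5 - 6) + (1 - 1*6)) + 9 = (-3 + 2²)*(0*(-11) + (1 - 6)) + 9 = (-3 + 4)*(0 - 5) + 9 = 1*(-5) + 9 = -5 + 9 = 4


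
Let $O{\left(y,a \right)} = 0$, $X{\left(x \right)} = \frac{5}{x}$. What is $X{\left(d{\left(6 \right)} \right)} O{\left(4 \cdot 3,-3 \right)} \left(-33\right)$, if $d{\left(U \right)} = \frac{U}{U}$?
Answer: $0$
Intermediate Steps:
$d{\left(U \right)} = 1$
$X{\left(d{\left(6 \right)} \right)} O{\left(4 \cdot 3,-3 \right)} \left(-33\right) = \frac{5}{1} \cdot 0 \left(-33\right) = 5 \cdot 1 \cdot 0 \left(-33\right) = 5 \cdot 0 \left(-33\right) = 0 \left(-33\right) = 0$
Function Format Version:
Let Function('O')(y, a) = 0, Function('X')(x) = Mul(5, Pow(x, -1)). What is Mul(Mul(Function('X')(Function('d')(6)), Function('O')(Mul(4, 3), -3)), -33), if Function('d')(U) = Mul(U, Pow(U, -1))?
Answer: 0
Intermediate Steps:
Function('d')(U) = 1
Mul(Mul(Function('X')(Function('d')(6)), Function('O')(Mul(4, 3), -3)), -33) = Mul(Mul(Mul(5, Pow(1, -1)), 0), -33) = Mul(Mul(Mul(5, 1), 0), -33) = Mul(Mul(5, 0), -33) = Mul(0, -33) = 0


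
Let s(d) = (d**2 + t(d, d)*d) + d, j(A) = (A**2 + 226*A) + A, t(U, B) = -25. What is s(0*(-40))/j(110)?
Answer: 0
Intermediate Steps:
j(A) = A**2 + 227*A
s(d) = d**2 - 24*d (s(d) = (d**2 - 25*d) + d = d**2 - 24*d)
s(0*(-40))/j(110) = ((0*(-40))*(-24 + 0*(-40)))/((110*(227 + 110))) = (0*(-24 + 0))/((110*337)) = (0*(-24))/37070 = 0*(1/37070) = 0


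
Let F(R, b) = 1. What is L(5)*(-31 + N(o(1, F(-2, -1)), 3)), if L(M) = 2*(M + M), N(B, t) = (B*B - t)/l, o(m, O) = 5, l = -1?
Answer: -1060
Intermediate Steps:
N(B, t) = t - B² (N(B, t) = (B*B - t)/(-1) = (B² - t)*(-1) = t - B²)
L(M) = 4*M (L(M) = 2*(2*M) = 4*M)
L(5)*(-31 + N(o(1, F(-2, -1)), 3)) = (4*5)*(-31 + (3 - 1*5²)) = 20*(-31 + (3 - 1*25)) = 20*(-31 + (3 - 25)) = 20*(-31 - 22) = 20*(-53) = -1060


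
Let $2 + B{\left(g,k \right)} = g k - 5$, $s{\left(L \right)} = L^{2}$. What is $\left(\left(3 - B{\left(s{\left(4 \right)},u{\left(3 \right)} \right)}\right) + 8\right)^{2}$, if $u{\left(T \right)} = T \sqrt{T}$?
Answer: $7236 - 1728 \sqrt{3} \approx 4243.0$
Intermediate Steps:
$u{\left(T \right)} = T^{\frac{3}{2}}$
$B{\left(g,k \right)} = -7 + g k$ ($B{\left(g,k \right)} = -2 + \left(g k - 5\right) = -2 + \left(-5 + g k\right) = -7 + g k$)
$\left(\left(3 - B{\left(s{\left(4 \right)},u{\left(3 \right)} \right)}\right) + 8\right)^{2} = \left(\left(3 - \left(-7 + 4^{2} \cdot 3^{\frac{3}{2}}\right)\right) + 8\right)^{2} = \left(\left(3 - \left(-7 + 16 \cdot 3 \sqrt{3}\right)\right) + 8\right)^{2} = \left(\left(3 - \left(-7 + 48 \sqrt{3}\right)\right) + 8\right)^{2} = \left(\left(3 + \left(7 - 48 \sqrt{3}\right)\right) + 8\right)^{2} = \left(\left(10 - 48 \sqrt{3}\right) + 8\right)^{2} = \left(18 - 48 \sqrt{3}\right)^{2}$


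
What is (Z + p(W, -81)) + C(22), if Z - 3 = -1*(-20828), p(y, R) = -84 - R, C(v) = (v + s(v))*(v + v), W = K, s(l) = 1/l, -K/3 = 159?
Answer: 21798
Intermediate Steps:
K = -477 (K = -3*159 = -477)
W = -477
C(v) = 2*v*(v + 1/v) (C(v) = (v + 1/v)*(v + v) = (v + 1/v)*(2*v) = 2*v*(v + 1/v))
Z = 20831 (Z = 3 - 1*(-20828) = 3 + 20828 = 20831)
(Z + p(W, -81)) + C(22) = (20831 + (-84 - 1*(-81))) + (2 + 2*22²) = (20831 + (-84 + 81)) + (2 + 2*484) = (20831 - 3) + (2 + 968) = 20828 + 970 = 21798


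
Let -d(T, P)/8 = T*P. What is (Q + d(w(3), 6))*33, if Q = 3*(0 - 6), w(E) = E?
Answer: -5346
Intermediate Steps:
d(T, P) = -8*P*T (d(T, P) = -8*T*P = -8*P*T)
Q = -18 (Q = 3*(-6) = -18)
(Q + d(w(3), 6))*33 = (-18 - 8*6*3)*33 = (-18 - 144)*33 = -162*33 = -5346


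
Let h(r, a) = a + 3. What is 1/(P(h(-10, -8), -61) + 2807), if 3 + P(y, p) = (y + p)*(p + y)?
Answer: 1/7160 ≈ 0.00013966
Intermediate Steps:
h(r, a) = 3 + a
P(y, p) = -3 + (p + y)**2 (P(y, p) = -3 + (y + p)*(p + y) = -3 + (p + y)*(p + y) = -3 + (p + y)**2)
1/(P(h(-10, -8), -61) + 2807) = 1/((-3 + (-61 + (3 - 8))**2) + 2807) = 1/((-3 + (-61 - 5)**2) + 2807) = 1/((-3 + (-66)**2) + 2807) = 1/((-3 + 4356) + 2807) = 1/(4353 + 2807) = 1/7160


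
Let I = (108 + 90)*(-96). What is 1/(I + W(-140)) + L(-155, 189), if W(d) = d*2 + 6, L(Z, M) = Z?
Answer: -2988711/19282 ≈ -155.00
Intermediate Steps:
W(d) = 6 + 2*d (W(d) = 2*d + 6 = 6 + 2*d)
I = -19008 (I = 198*(-96) = -19008)
1/(I + W(-140)) + L(-155, 189) = 1/(-19008 + (6 + 2*(-140))) - 155 = 1/(-19008 + (6 - 280)) - 155 = 1/(-19008 - 274) - 155 = 1/(-19282) - 155 = -1/19282 - 155 = -2988711/19282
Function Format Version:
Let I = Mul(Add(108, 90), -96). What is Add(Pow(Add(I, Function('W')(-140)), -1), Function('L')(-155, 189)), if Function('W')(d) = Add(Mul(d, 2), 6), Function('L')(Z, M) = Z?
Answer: Rational(-2988711, 19282) ≈ -155.00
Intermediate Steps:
Function('W')(d) = Add(6, Mul(2, d)) (Function('W')(d) = Add(Mul(2, d), 6) = Add(6, Mul(2, d)))
I = -19008 (I = Mul(198, -96) = -19008)
Add(Pow(Add(I, Function('W')(-140)), -1), Function('L')(-155, 189)) = Add(Pow(Add(-19008, Add(6, Mul(2, -140))), -1), -155) = Add(Pow(Add(-19008, Add(6, -280)), -1), -155) = Add(Pow(Add(-19008, -274), -1), -155) = Add(Pow(-19282, -1), -155) = Add(Rational(-1, 19282), -155) = Rational(-2988711, 19282)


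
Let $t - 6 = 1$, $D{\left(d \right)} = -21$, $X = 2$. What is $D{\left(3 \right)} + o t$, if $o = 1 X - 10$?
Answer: $-77$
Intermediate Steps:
$o = -8$ ($o = 1 \cdot 2 - 10 = 2 - 10 = -8$)
$t = 7$ ($t = 6 + 1 = 7$)
$D{\left(3 \right)} + o t = -21 - 56 = -77$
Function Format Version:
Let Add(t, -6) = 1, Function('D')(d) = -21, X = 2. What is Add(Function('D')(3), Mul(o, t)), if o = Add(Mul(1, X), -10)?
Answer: -77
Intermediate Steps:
o = -8 (o = Add(Mul(1, 2), -10) = Add(2, -10) = -8)
t = 7 (t = Add(6, 1) = 7)
Add(Function('D')(3), Mul(o, t)) = Add(-21, Mul(-8, 7)) = Add(-21, -56) = -77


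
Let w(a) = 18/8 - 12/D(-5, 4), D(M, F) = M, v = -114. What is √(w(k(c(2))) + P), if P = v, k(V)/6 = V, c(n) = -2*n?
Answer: 27*I*√15/10 ≈ 10.457*I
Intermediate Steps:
k(V) = 6*V
P = -114
w(a) = 93/20 (w(a) = 18/8 - 12/(-5) = 18*(⅛) - 12*(-⅕) = 9/4 + 12/5 = 93/20)
√(w(k(c(2))) + P) = √(93/20 - 114) = √(-2187/20) = 27*I*√15/10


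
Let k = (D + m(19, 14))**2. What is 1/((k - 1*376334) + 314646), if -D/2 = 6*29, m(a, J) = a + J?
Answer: 1/37537 ≈ 2.6640e-5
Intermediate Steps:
m(a, J) = J + a
D = -348 (D = -12*29 = -2*174 = -348)
k = 99225 (k = (-348 + (14 + 19))**2 = (-348 + 33)**2 = (-315)**2 = 99225)
1/((k - 1*376334) + 314646) = 1/((99225 - 1*376334) + 314646) = 1/((99225 - 376334) + 314646) = 1/(-277109 + 314646) = 1/37537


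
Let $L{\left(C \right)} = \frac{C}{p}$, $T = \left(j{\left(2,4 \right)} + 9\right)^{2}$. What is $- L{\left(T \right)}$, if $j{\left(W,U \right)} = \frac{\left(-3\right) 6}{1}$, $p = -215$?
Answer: $\frac{81}{215} \approx 0.37674$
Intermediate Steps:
$j{\left(W,U \right)} = -18$ ($j{\left(W,U \right)} = \left(-18\right) 1 = -18$)
$T = 81$ ($T = \left(-18 + 9\right)^{2} = \left(-9\right)^{2} = 81$)
$L{\left(C \right)} = - \frac{C}{215}$ ($L{\left(C \right)} = \frac{C}{-215} = C \left(- \frac{1}{215}\right) = - \frac{C}{215}$)
$- L{\left(T \right)} = - \frac{\left(-1\right) 81}{215} = \left(-1\right) \left(- \frac{81}{215}\right) = \frac{81}{215}$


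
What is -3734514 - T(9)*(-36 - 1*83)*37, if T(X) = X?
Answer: -3694887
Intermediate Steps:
-3734514 - T(9)*(-36 - 1*83)*37 = -3734514 - 9*(-36 - 1*83)*37 = -3734514 - 9*(-36 - 83)*37 = -3734514 - 9*(-119)*37 = -3734514 - (-1071)*37 = -3734514 - 1*(-39627) = -3734514 + 39627 = -3694887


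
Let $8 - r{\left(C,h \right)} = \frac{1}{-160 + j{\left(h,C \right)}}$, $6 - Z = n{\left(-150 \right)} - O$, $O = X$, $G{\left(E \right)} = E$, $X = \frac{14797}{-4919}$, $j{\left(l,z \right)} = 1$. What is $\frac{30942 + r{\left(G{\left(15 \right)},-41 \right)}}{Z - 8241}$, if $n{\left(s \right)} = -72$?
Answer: $- \frac{24206649869}{6386806446} \approx -3.7901$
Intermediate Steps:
$X = - \frac{14797}{4919}$ ($X = 14797 \left(- \frac{1}{4919}\right) = - \frac{14797}{4919} \approx -3.0081$)
$O = - \frac{14797}{4919} \approx -3.0081$
$Z = \frac{368885}{4919}$ ($Z = 6 - \left(-72 - - \frac{14797}{4919}\right) = 6 - \left(-72 + \frac{14797}{4919}\right) = 6 - - \frac{339371}{4919} = 6 + \frac{339371}{4919} = \frac{368885}{4919} \approx 74.992$)
$r{\left(C,h \right)} = \frac{1273}{159}$ ($r{\left(C,h \right)} = 8 - \frac{1}{-160 + 1} = 8 - \frac{1}{-159} = 8 - - \frac{1}{159} = 8 + \frac{1}{159} = \frac{1273}{159}$)
$\frac{30942 + r{\left(G{\left(15 \right)},-41 \right)}}{Z - 8241} = \frac{30942 + \frac{1273}{159}}{\frac{368885}{4919} - 8241} = \frac{4921051}{159 \left(- \frac{40168594}{4919}\right)} = \frac{4921051}{159} \left(- \frac{4919}{40168594}\right) = - \frac{24206649869}{6386806446}$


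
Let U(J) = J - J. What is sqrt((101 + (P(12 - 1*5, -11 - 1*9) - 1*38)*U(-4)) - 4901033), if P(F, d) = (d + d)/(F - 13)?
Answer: 6*I*sqrt(136137) ≈ 2213.8*I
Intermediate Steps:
U(J) = 0
P(F, d) = 2*d/(-13 + F) (P(F, d) = (2*d)/(-13 + F) = 2*d/(-13 + F))
sqrt((101 + (P(12 - 1*5, -11 - 1*9) - 1*38)*U(-4)) - 4901033) = sqrt((101 + (2*(-11 - 1*9)/(-13 + (12 - 1*5)) - 1*38)*0) - 4901033) = sqrt((101 + (2*(-11 - 9)/(-13 + (12 - 5)) - 38)*0) - 4901033) = sqrt((101 + (2*(-20)/(-13 + 7) - 38)*0) - 4901033) = sqrt((101 + (2*(-20)/(-6) - 38)*0) - 4901033) = sqrt((101 + (2*(-20)*(-1/6) - 38)*0) - 4901033) = sqrt((101 + (20/3 - 38)*0) - 4901033) = sqrt((101 - 94/3*0) - 4901033) = sqrt((101 + 0) - 4901033) = sqrt(101 - 4901033) = sqrt(-4900932) = 6*I*sqrt(136137)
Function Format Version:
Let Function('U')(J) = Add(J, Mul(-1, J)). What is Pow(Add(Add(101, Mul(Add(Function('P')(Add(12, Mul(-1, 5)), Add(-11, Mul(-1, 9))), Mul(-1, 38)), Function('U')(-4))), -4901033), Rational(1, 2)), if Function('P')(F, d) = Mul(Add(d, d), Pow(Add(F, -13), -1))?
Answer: Mul(6, I, Pow(136137, Rational(1, 2))) ≈ Mul(2213.8, I)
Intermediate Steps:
Function('U')(J) = 0
Function('P')(F, d) = Mul(2, d, Pow(Add(-13, F), -1)) (Function('P')(F, d) = Mul(Mul(2, d), Pow(Add(-13, F), -1)) = Mul(2, d, Pow(Add(-13, F), -1)))
Pow(Add(Add(101, Mul(Add(Function('P')(Add(12, Mul(-1, 5)), Add(-11, Mul(-1, 9))), Mul(-1, 38)), Function('U')(-4))), -4901033), Rational(1, 2)) = Pow(Add(Add(101, Mul(Add(Mul(2, Add(-11, Mul(-1, 9)), Pow(Add(-13, Add(12, Mul(-1, 5))), -1)), Mul(-1, 38)), 0)), -4901033), Rational(1, 2)) = Pow(Add(Add(101, Mul(Add(Mul(2, Add(-11, -9), Pow(Add(-13, Add(12, -5)), -1)), -38), 0)), -4901033), Rational(1, 2)) = Pow(Add(Add(101, Mul(Add(Mul(2, -20, Pow(Add(-13, 7), -1)), -38), 0)), -4901033), Rational(1, 2)) = Pow(Add(Add(101, Mul(Add(Mul(2, -20, Pow(-6, -1)), -38), 0)), -4901033), Rational(1, 2)) = Pow(Add(Add(101, Mul(Add(Mul(2, -20, Rational(-1, 6)), -38), 0)), -4901033), Rational(1, 2)) = Pow(Add(Add(101, Mul(Add(Rational(20, 3), -38), 0)), -4901033), Rational(1, 2)) = Pow(Add(Add(101, Mul(Rational(-94, 3), 0)), -4901033), Rational(1, 2)) = Pow(Add(Add(101, 0), -4901033), Rational(1, 2)) = Pow(Add(101, -4901033), Rational(1, 2)) = Pow(-4900932, Rational(1, 2)) = Mul(6, I, Pow(136137, Rational(1, 2)))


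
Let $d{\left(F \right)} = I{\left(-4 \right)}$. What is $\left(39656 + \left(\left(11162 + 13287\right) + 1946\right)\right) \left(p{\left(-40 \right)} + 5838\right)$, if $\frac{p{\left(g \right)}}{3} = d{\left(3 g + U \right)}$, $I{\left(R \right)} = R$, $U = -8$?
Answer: $384813126$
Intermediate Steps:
$d{\left(F \right)} = -4$
$p{\left(g \right)} = -12$ ($p{\left(g \right)} = 3 \left(-4\right) = -12$)
$\left(39656 + \left(\left(11162 + 13287\right) + 1946\right)\right) \left(p{\left(-40 \right)} + 5838\right) = \left(39656 + \left(\left(11162 + 13287\right) + 1946\right)\right) \left(-12 + 5838\right) = \left(39656 + \left(24449 + 1946\right)\right) 5826 = \left(39656 + 26395\right) 5826 = 66051 \cdot 5826 = 384813126$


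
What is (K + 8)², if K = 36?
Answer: 1936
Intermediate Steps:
(K + 8)² = (36 + 8)² = 44² = 1936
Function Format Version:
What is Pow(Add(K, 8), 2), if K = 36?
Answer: 1936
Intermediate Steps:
Pow(Add(K, 8), 2) = Pow(Add(36, 8), 2) = Pow(44, 2) = 1936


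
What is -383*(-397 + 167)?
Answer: 88090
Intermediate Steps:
-383*(-397 + 167) = -383*(-230) = 88090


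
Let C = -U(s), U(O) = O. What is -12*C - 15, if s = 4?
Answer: 33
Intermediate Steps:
C = -4 (C = -1*4 = -4)
-12*C - 15 = -12*(-4) - 15 = 48 - 15 = 33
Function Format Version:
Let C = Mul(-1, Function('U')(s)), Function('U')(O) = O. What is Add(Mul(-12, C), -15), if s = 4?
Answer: 33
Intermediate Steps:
C = -4 (C = Mul(-1, 4) = -4)
Add(Mul(-12, C), -15) = Add(Mul(-12, -4), -15) = Add(48, -15) = 33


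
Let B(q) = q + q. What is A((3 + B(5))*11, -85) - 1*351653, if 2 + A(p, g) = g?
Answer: -351740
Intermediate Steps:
B(q) = 2*q
A(p, g) = -2 + g
A((3 + B(5))*11, -85) - 1*351653 = (-2 - 85) - 1*351653 = -87 - 351653 = -351740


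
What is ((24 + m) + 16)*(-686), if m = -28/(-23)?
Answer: -650328/23 ≈ -28275.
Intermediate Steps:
m = 28/23 (m = -28*(-1/23) = 28/23 ≈ 1.2174)
((24 + m) + 16)*(-686) = ((24 + 28/23) + 16)*(-686) = (580/23 + 16)*(-686) = (948/23)*(-686) = -650328/23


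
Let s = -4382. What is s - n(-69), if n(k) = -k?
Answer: -4451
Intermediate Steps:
s - n(-69) = -4382 - (-1)*(-69) = -4382 - 1*69 = -4382 - 69 = -4451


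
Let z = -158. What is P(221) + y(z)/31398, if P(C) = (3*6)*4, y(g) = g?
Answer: 1130249/15699 ≈ 71.995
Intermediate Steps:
P(C) = 72 (P(C) = 18*4 = 72)
P(221) + y(z)/31398 = 72 - 158/31398 = 72 - 158*1/31398 = 72 - 79/15699 = 1130249/15699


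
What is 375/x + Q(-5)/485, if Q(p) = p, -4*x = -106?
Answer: 72697/5141 ≈ 14.141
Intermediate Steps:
x = 53/2 (x = -1/4*(-106) = 53/2 ≈ 26.500)
375/x + Q(-5)/485 = 375/(53/2) - 5/485 = 375*(2/53) - 5*1/485 = 750/53 - 1/97 = 72697/5141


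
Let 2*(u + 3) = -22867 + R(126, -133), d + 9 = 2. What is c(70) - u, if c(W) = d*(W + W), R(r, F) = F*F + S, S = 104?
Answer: 1560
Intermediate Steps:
d = -7 (d = -9 + 2 = -7)
R(r, F) = 104 + F² (R(r, F) = F*F + 104 = F² + 104 = 104 + F²)
c(W) = -14*W (c(W) = -7*(W + W) = -14*W)
u = -2540 (u = -3 + (-22867 + (104 + (-133)²))/2 = -3 + (-22867 + (104 + 17689))/2 = -3 + (-22867 + 17793)/2 = -3 + (½)*(-5074) = -3 - 2537 = -2540)
c(70) - u = -14*70 - 1*(-2540) = -980 + 2540 = 1560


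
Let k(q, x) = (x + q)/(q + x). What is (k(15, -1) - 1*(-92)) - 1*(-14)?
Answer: 107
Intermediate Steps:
k(q, x) = 1 (k(q, x) = (q + x)/(q + x) = 1)
(k(15, -1) - 1*(-92)) - 1*(-14) = (1 - 1*(-92)) - 1*(-14) = (1 + 92) + 14 = 93 + 14 = 107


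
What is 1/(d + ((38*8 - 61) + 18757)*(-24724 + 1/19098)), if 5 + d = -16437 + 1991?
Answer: -9549/4485838027099 ≈ -2.1287e-9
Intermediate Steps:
d = -14451 (d = -5 + (-16437 + 1991) = -5 - 14446 = -14451)
1/(d + ((38*8 - 61) + 18757)*(-24724 + 1/19098)) = 1/(-14451 + ((38*8 - 61) + 18757)*(-24724 + 1/19098)) = 1/(-14451 + ((304 - 61) + 18757)*(-24724 + 1/19098)) = 1/(-14451 + (243 + 18757)*(-472178951/19098)) = 1/(-14451 + 19000*(-472178951/19098)) = 1/(-14451 - 4485700034500/9549) = 1/(-4485838027099/9549) = -9549/4485838027099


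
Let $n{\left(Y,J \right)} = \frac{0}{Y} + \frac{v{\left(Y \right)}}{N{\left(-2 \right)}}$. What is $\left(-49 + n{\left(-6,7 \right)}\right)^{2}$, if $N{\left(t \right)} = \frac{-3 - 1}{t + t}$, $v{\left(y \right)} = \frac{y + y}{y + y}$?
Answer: $2304$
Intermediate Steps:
$v{\left(y \right)} = 1$ ($v{\left(y \right)} = \frac{2 y}{2 y} = 2 y \frac{1}{2 y} = 1$)
$N{\left(t \right)} = - \frac{2}{t}$ ($N{\left(t \right)} = - \frac{4}{2 t} = - 4 \frac{1}{2 t} = - \frac{2}{t}$)
$n{\left(Y,J \right)} = 1$ ($n{\left(Y,J \right)} = \frac{0}{Y} + 1 \frac{1}{\left(-2\right) \frac{1}{-2}} = 0 + 1 \frac{1}{\left(-2\right) \left(- \frac{1}{2}\right)} = 0 + 1 \cdot 1^{-1} = 0 + 1 \cdot 1 = 0 + 1 = 1$)
$\left(-49 + n{\left(-6,7 \right)}\right)^{2} = \left(-49 + 1\right)^{2} = \left(-48\right)^{2} = 2304$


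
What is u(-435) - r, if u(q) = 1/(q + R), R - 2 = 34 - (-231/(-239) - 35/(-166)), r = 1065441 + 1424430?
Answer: -39530778083501/15876637 ≈ -2.4899e+6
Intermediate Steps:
r = 2489871
R = 1381553/39674 (R = 2 + (34 - (-231/(-239) - 35/(-166))) = 2 + (34 - (-231*(-1/239) - 35*(-1/166))) = 2 + (34 - (231/239 + 35/166)) = 2 + (34 - 1*46711/39674) = 2 + (34 - 46711/39674) = 2 + 1302205/39674 = 1381553/39674 ≈ 34.823)
u(q) = 1/(1381553/39674 + q) (u(q) = 1/(q + 1381553/39674) = 1/(1381553/39674 + q))
u(-435) - r = 39674/(1381553 + 39674*(-435)) - 1*2489871 = 39674/(1381553 - 17258190) - 2489871 = 39674/(-15876637) - 2489871 = 39674*(-1/15876637) - 2489871 = -39674/15876637 - 2489871 = -39530778083501/15876637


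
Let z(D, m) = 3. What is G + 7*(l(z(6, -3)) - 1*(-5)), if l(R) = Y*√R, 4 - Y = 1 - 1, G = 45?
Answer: 80 + 28*√3 ≈ 128.50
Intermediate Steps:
Y = 4 (Y = 4 - (1 - 1) = 4 - 1*0 = 4 + 0 = 4)
l(R) = 4*√R
G + 7*(l(z(6, -3)) - 1*(-5)) = 45 + 7*(4*√3 - 1*(-5)) = 45 + 7*(4*√3 + 5) = 45 + 7*(5 + 4*√3) = 45 + (35 + 28*√3) = 80 + 28*√3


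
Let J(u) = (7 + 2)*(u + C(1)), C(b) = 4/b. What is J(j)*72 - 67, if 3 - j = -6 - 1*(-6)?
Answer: 4469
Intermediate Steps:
j = 3 (j = 3 - (-6 - 1*(-6)) = 3 - (-6 + 6) = 3 - 1*0 = 3 + 0 = 3)
J(u) = 36 + 9*u (J(u) = (7 + 2)*(u + 4/1) = 9*(u + 4*1) = 9*(u + 4) = 9*(4 + u) = 36 + 9*u)
J(j)*72 - 67 = (36 + 9*3)*72 - 67 = (36 + 27)*72 - 67 = 63*72 - 67 = 4536 - 67 = 4469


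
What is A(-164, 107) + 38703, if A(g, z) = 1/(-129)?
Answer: 4992686/129 ≈ 38703.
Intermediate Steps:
A(g, z) = -1/129
A(-164, 107) + 38703 = -1/129 + 38703 = 4992686/129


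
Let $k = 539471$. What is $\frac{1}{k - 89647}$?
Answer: $\frac{1}{449824} \approx 2.2231 \cdot 10^{-6}$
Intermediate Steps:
$\frac{1}{k - 89647} = \frac{1}{539471 - 89647} = \frac{1}{449824}$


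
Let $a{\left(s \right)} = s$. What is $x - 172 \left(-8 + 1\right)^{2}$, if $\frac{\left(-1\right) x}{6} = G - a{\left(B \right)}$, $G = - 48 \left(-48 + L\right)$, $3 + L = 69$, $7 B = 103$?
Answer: $- \frac{22090}{7} \approx -3155.7$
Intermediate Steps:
$B = \frac{103}{7}$ ($B = \frac{1}{7} \cdot 103 = \frac{103}{7} \approx 14.714$)
$L = 66$ ($L = -3 + 69 = 66$)
$G = -864$ ($G = - 48 \left(-48 + 66\right) = \left(-48\right) 18 = -864$)
$x = \frac{36906}{7}$ ($x = - 6 \left(-864 - \frac{103}{7}\right) = \left(-6\right) \left(- \frac{6151}{7}\right) = \frac{36906}{7} \approx 5272.3$)
$x - 172 \left(-8 + 1\right)^{2} = \frac{36906}{7} - 172 \left(-8 + 1\right)^{2} = \frac{36906}{7} - 172 \left(-7\right)^{2} = \frac{36906}{7} - 172 \cdot 49 = \frac{36906}{7} - 8428 = - \frac{22090}{7}$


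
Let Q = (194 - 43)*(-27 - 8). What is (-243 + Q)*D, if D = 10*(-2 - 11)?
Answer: 718640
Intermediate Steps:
Q = -5285 (Q = 151*(-35) = -5285)
D = -130 (D = 10*(-13) = -130)
(-243 + Q)*D = (-243 - 5285)*(-130) = -5528*(-130) = 718640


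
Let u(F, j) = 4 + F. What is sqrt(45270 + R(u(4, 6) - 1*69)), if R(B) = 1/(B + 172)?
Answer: 23*sqrt(1054389)/111 ≈ 212.77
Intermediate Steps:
R(B) = 1/(172 + B)
sqrt(45270 + R(u(4, 6) - 1*69)) = sqrt(45270 + 1/(172 + ((4 + 4) - 1*69))) = sqrt(45270 + 1/(172 + (8 - 69))) = sqrt(45270 + 1/(172 - 61)) = sqrt(45270 + 1/111) = sqrt(5024971/111) = 23*sqrt(1054389)/111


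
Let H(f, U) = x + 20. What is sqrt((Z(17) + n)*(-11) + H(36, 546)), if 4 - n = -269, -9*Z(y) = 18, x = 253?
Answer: 2*I*sqrt(677) ≈ 52.038*I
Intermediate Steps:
Z(y) = -2 (Z(y) = -1/9*18 = -2)
n = 273 (n = 4 - 1*(-269) = 4 + 269 = 273)
H(f, U) = 273 (H(f, U) = 253 + 20 = 273)
sqrt((Z(17) + n)*(-11) + H(36, 546)) = sqrt((-2 + 273)*(-11) + 273) = sqrt(271*(-11) + 273) = sqrt(-2981 + 273) = sqrt(-2708) = 2*I*sqrt(677)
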